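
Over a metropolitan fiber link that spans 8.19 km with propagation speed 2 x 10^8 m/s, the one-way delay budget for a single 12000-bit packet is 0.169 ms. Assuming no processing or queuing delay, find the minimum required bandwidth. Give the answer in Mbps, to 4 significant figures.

Propagation delay = 8190 / 200000000 = 0.04095 ms.
Transmission budget = 0.169 − 0.04095 = 0.12805 ms.
R ≥ L / t_tx = 12000 bits / 0.00012805 s = 93.71 Mbps.

93.71 Mbps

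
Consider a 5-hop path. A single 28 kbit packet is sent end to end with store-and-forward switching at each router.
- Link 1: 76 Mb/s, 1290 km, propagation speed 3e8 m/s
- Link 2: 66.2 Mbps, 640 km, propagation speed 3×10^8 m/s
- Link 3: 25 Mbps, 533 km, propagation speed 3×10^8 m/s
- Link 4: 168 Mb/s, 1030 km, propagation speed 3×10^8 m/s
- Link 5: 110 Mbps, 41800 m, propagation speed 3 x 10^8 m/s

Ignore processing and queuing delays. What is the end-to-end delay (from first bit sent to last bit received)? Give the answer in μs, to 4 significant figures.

L = 28000 bits.
Transmission delays (L/R per hop): 368.421, 422.961, 1120, 166.667, 254.545 μs; sum = 2332.59 μs.
Propagation delays (d/s per hop): 4300, 2133.33, 1776.67, 3433.33, 139.333 μs; sum = 11782.7 μs.
End-to-end = 14120 μs.

14120 μs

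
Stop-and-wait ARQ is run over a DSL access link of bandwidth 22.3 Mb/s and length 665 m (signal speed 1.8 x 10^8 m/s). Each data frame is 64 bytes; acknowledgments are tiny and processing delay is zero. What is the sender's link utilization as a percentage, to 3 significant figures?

75.7 %

t_tx = L/R = 512/22300000 = 2.29596e-05 s.
t_prop = 665/180000000 = 3.69444e-06 s; RTT = 7.38889e-06 s.
Cycle = t_tx + RTT = 3.03485e-05 s.
Utilization = t_tx / cycle = 2.29596e-05/3.03485e-05 = 75.7 %.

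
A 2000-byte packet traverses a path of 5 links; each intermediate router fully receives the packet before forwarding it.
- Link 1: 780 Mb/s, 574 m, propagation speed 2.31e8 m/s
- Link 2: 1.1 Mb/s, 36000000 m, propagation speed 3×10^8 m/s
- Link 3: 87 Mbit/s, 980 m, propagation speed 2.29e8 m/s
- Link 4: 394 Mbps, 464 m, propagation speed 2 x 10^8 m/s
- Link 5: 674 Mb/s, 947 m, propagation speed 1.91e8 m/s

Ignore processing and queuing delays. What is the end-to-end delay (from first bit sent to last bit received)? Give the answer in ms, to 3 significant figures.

L = 2000 × 8 = 16000 bits.
Transmission delays (L/R per hop): 0.0205128, 14.5455, 0.183908, 0.0406091, 0.0237389 ms; sum = 14.8142 ms.
Propagation delays (d/s per hop): 0.00248485, 120, 0.00427948, 0.00232, 0.00495812 ms; sum = 120.014 ms.
End-to-end = 135 ms.

135 ms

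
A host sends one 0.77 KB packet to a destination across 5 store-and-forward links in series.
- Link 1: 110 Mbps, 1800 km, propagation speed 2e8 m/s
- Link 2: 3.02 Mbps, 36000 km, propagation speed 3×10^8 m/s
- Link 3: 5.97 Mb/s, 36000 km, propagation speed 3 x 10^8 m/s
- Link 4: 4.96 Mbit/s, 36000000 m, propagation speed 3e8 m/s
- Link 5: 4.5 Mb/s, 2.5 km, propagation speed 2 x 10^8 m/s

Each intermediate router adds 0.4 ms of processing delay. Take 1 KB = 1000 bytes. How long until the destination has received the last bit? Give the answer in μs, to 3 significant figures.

L = 6160 bits.
Transmission delays (L/R per hop): 56, 2039.74, 1031.83, 1241.94, 1368.89 μs; sum = 5738.39 μs.
Propagation delays (d/s per hop): 9000, 120000, 120000, 120000, 12.5 μs; sum = 369013 μs.
Processing at 4 router(s): 4 × 0.4 ms = 1600 μs.
End-to-end = 376000 μs.

376000 μs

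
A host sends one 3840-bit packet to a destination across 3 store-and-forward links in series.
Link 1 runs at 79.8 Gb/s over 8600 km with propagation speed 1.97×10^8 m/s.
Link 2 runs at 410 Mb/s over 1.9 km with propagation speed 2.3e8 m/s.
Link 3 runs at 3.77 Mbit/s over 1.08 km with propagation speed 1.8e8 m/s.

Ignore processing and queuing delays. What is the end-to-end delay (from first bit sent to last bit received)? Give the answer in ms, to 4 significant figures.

44.70 ms

Transmission delays (L/R per hop): 4.81203e-05, 0.00936585, 1.01857 ms; sum = 1.02798 ms.
Propagation delays (d/s per hop): 43.6548, 0.00826087, 0.006 ms; sum = 43.6691 ms.
End-to-end = 44.70 ms.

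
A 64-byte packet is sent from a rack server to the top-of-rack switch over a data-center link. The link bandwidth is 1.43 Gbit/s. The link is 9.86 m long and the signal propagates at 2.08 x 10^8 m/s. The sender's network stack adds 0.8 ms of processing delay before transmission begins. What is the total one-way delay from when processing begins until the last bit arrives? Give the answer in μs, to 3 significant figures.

800 μs

L = 64 × 8 = 512 bits.
Transmission delay = L/R = 512 / 1430000000 = 0.358042 μs.
Propagation delay = d/s = 9.86 m / 208000000 m/s = 0.0474038 μs.
Plus processing delay 0.8 ms = 800 μs.
Total = 800 μs.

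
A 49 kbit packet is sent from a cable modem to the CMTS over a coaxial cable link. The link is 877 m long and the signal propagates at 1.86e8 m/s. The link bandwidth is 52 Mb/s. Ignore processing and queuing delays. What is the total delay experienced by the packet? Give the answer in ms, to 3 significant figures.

0.947 ms

L = 49000 bits.
Transmission delay = L/R = 49000 / 52000000 = 0.942308 ms.
Propagation delay = d/s = 877 m / 186000000 m/s = 0.00471505 ms.
Total = 0.947 ms.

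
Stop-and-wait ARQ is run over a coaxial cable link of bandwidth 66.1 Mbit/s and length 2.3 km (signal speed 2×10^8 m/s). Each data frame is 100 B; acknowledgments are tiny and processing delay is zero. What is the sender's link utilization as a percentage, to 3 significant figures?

t_tx = L/R = 800/6.61e+07 = 1.21029e-05 s.
t_prop = 2300/200000000 = 1.15e-05 s; RTT = 2.3e-05 s.
Cycle = t_tx + RTT = 3.51029e-05 s.
Utilization = t_tx / cycle = 1.21029e-05/3.51029e-05 = 34.5 %.

34.5 %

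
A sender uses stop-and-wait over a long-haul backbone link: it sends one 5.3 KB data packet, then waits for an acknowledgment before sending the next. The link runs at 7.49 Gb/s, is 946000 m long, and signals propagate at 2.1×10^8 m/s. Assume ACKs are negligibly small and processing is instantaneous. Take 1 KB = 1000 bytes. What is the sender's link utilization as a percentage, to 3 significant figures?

0.0628 %

t_tx = L/R = 42400/7490000000 = 5.66088e-06 s.
t_prop = 946000/210000000 = 0.00450476 s; RTT = 0.00900952 s.
Cycle = t_tx + RTT = 0.00901518 s.
Utilization = t_tx / cycle = 5.66088e-06/0.00901518 = 0.0628 %.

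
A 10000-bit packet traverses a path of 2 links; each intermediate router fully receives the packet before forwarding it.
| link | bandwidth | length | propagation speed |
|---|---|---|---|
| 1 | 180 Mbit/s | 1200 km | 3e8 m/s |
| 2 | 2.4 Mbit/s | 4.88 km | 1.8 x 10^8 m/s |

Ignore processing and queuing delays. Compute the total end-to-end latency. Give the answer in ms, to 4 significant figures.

Transmission delays (L/R per hop): 0.0555556, 4.16667 ms; sum = 4.22222 ms.
Propagation delays (d/s per hop): 4, 0.0271111 ms; sum = 4.02711 ms.
End-to-end = 8.249 ms.

8.249 ms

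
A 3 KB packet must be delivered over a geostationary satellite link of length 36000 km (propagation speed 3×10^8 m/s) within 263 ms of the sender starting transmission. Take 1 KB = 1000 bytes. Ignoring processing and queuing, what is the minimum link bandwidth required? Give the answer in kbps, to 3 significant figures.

168 kbps

L = 24000 bits.
Propagation delay = 36000000 / 300000000 = 120 ms.
Transmission budget = 263 − 120 = 143 ms.
R ≥ L / t_tx = 24000 bits / 0.143 s = 168 kbps.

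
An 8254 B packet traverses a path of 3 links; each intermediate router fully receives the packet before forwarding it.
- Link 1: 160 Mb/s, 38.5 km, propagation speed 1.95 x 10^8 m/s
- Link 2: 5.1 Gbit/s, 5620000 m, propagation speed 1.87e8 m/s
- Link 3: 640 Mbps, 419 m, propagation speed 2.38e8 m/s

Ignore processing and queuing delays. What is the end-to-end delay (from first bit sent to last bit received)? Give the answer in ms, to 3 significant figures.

30.8 ms

L = 8254 × 8 = 66032 bits.
Transmission delays (L/R per hop): 0.4127, 0.0129475, 0.103175 ms; sum = 0.528822 ms.
Propagation delays (d/s per hop): 0.197436, 30.0535, 0.0017605 ms; sum = 30.2527 ms.
End-to-end = 30.8 ms.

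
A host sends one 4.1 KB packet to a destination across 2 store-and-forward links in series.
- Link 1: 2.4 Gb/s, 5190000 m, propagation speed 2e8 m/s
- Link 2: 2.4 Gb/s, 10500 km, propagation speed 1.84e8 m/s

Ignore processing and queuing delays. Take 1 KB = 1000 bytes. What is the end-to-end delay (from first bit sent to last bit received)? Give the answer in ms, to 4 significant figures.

L = 32800 bits.
Transmission delay per hop = L/R = 32800/2400000000 = 0.0136667 ms; 2 hops → 0.0273333 ms.
Propagation delays (d/s per hop): 25.95, 57.0652 ms; sum = 83.0152 ms.
End-to-end = 83.04 ms.

83.04 ms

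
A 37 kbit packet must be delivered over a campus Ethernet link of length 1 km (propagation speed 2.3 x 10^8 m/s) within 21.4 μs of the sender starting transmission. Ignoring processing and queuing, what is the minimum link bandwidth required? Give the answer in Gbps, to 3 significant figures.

2.17 Gbps

Propagation delay = 1000 / 2.3e+08 = 4.34783 μs.
Transmission budget = 21.4 − 4.34783 = 17.0522 μs.
R ≥ L / t_tx = 37000 bits / 1.70522e-05 s = 2.17 Gbps.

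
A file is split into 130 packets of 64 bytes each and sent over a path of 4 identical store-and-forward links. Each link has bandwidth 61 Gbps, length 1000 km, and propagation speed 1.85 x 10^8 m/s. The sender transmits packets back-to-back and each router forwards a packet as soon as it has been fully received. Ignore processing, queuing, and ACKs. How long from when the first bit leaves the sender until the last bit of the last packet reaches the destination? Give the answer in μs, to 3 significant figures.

21600 μs

Per-hop transmission t_tx = L/R = 512/61000000000 = 0.00839344 μs.
Per-hop propagation t_prop = 1000000/185000000 = 5405.41 μs.
Pipeline fill: first packet needs 4·t_tx to clear all hops; remaining 129 packets each add one t_tx.
Total = (4+130-1)·t_tx + 4·t_prop = 133·0.00839344 + 4·5405.41 = 21600 μs.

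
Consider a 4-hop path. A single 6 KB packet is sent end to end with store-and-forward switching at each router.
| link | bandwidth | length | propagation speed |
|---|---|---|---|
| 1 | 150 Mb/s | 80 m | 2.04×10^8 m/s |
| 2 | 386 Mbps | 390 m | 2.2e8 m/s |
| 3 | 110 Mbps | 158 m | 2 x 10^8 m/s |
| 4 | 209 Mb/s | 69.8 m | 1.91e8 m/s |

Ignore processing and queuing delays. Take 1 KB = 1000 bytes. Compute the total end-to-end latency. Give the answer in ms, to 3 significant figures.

1.11 ms

L = 48000 bits.
Transmission delays (L/R per hop): 0.32, 0.124352, 0.436364, 0.229665 ms; sum = 1.11038 ms.
Propagation delays (d/s per hop): 0.000392157, 0.00177273, 0.00079, 0.000365445 ms; sum = 0.00332033 ms.
End-to-end = 1.11 ms.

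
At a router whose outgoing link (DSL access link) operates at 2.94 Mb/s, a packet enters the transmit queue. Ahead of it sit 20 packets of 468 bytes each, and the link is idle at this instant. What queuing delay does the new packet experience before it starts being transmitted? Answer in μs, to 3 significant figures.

25500 μs

Each queued packet: L/R = 3744/2940000 = 1273.47 μs.
20 queued → 25469.4 μs.
Queuing delay = 25500 μs.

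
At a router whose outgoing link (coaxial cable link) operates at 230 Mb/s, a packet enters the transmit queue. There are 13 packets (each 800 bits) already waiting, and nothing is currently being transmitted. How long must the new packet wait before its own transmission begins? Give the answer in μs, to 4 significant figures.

Each queued packet: L/R = 800/230000000 = 3.47826 μs.
13 queued → 45.2174 μs.
Queuing delay = 45.22 μs.

45.22 μs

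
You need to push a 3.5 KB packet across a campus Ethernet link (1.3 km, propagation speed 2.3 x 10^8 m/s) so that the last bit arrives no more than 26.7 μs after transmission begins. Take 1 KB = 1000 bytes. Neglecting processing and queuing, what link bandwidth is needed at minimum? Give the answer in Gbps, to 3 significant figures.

L = 28000 bits.
Propagation delay = 1300 / 2.3e+08 = 5.65217 μs.
Transmission budget = 26.7 − 5.65217 = 21.0478 μs.
R ≥ L / t_tx = 28000 bits / 2.10478e-05 s = 1.33 Gbps.

1.33 Gbps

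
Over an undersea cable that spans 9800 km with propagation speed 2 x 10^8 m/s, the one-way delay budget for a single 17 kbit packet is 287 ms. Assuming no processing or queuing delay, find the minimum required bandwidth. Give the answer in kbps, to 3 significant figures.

71.4 kbps

Propagation delay = 9800000 / 200000000 = 49 ms.
Transmission budget = 287 − 49 = 238 ms.
R ≥ L / t_tx = 17000 bits / 0.238 s = 71.4 kbps.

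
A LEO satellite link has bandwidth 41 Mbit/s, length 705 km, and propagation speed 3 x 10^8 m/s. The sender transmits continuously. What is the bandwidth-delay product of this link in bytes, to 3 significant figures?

Propagation delay = 705000 / 300000000 = 0.00235 s.
BDP = R × t_prop = 41000000 × 0.00235 = 96350 bits.
In bytes: 96350/8 = 12000 bytes.

12000 bytes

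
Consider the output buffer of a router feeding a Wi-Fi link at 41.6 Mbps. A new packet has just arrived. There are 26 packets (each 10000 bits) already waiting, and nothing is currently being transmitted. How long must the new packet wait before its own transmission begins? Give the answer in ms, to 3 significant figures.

Each queued packet: L/R = 10000/41600000 = 0.240385 ms.
26 queued → 6.25 ms.
Queuing delay = 6.25 ms.

6.25 ms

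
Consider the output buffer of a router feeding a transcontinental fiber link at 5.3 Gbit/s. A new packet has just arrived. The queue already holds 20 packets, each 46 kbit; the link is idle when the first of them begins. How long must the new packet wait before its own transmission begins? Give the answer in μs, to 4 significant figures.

Each queued packet: L/R = 46000/5300000000 = 8.67925 μs.
20 queued → 173.585 μs.
Queuing delay = 173.6 μs.

173.6 μs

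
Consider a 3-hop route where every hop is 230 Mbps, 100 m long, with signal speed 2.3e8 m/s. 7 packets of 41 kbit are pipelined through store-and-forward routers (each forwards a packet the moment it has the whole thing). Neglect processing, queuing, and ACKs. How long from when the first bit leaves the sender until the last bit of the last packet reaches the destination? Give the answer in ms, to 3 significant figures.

1.61 ms

Per-hop transmission t_tx = L/R = 41000/230000000 = 0.178261 ms.
Per-hop propagation t_prop = 100/2.3e+08 = 0.000434783 ms.
Pipeline fill: first packet needs 3·t_tx to clear all hops; remaining 6 packets each add one t_tx.
Total = (3+7-1)·t_tx + 3·t_prop = 9·0.178261 + 3·0.000434783 = 1.61 ms.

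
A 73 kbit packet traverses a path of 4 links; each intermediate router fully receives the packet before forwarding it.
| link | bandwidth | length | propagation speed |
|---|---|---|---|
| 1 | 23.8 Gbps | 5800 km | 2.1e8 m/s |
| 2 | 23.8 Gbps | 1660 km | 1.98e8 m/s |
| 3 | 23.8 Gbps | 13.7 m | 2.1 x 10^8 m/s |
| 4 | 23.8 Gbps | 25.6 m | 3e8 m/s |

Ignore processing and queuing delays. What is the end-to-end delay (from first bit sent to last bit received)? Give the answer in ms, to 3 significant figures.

36.0 ms

L = 73000 bits.
Transmission delay per hop = L/R = 73000/23800000000 = 0.00306723 ms; 4 hops → 0.0122689 ms.
Propagation delays (d/s per hop): 27.619, 8.38384, 6.52381e-05, 8.53333e-05 ms; sum = 36.003 ms.
End-to-end = 36.0 ms.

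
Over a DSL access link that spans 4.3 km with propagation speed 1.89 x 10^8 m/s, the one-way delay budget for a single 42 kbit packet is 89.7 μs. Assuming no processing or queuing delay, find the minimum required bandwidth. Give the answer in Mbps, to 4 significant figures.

Propagation delay = 4300 / 189000000 = 22.7513 μs.
Transmission budget = 89.7 − 22.7513 = 66.9487 μs.
R ≥ L / t_tx = 42000 bits / 6.69487e-05 s = 627.3 Mbps.

627.3 Mbps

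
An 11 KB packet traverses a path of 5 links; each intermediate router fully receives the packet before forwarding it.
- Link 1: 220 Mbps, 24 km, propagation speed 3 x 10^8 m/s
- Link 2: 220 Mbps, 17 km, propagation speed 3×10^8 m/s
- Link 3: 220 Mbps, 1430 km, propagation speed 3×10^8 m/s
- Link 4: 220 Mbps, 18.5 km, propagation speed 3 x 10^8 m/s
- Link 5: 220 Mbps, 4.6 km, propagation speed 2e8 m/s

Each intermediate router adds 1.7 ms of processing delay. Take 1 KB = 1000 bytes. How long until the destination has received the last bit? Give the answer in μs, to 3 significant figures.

13800 μs

L = 88000 bits.
Transmission delay per hop = L/R = 88000/220000000 = 400 μs; 5 hops → 2000 μs.
Propagation delays (d/s per hop): 80, 56.6667, 4766.67, 61.6667, 23 μs; sum = 4988 μs.
Processing at 4 router(s): 4 × 1.7 ms = 6800 μs.
End-to-end = 13800 μs.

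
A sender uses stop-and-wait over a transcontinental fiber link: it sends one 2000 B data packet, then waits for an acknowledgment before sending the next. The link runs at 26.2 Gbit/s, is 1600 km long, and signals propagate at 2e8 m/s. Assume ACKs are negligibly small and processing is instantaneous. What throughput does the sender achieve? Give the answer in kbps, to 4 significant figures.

t_tx = L/R = 16000/26200000000 = 6.10687e-07 s.
t_prop = 1600000/200000000 = 0.008 s; RTT = 0.016 s.
Cycle = t_tx + RTT = 0.0160006 s.
Throughput = L / cycle = 16000 / 0.0160006 = 1000 kbps.

1000 kbps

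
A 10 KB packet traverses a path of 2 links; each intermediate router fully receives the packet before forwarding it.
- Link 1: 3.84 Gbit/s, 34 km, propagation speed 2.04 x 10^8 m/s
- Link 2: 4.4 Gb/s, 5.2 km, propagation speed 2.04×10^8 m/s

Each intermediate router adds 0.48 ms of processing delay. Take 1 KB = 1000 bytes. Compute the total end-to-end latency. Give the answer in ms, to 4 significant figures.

L = 80000 bits.
Transmission delays (L/R per hop): 0.0208333, 0.0181818 ms; sum = 0.0390152 ms.
Propagation delays (d/s per hop): 0.166667, 0.0254902 ms; sum = 0.192157 ms.
Processing at 1 router(s): 1 × 0.48 ms = 0.48 ms.
End-to-end = 0.7112 ms.

0.7112 ms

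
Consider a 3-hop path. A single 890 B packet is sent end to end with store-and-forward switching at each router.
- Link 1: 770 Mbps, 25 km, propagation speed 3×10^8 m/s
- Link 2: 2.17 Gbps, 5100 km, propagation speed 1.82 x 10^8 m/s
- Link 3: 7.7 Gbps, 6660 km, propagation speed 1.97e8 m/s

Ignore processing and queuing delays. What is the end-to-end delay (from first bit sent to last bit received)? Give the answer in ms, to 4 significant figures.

L = 890 × 8 = 7120 bits.
Transmission delays (L/R per hop): 0.00924675, 0.00328111, 0.000924675 ms; sum = 0.0134525 ms.
Propagation delays (d/s per hop): 0.0833333, 28.022, 33.8071 ms; sum = 61.9124 ms.
End-to-end = 61.93 ms.

61.93 ms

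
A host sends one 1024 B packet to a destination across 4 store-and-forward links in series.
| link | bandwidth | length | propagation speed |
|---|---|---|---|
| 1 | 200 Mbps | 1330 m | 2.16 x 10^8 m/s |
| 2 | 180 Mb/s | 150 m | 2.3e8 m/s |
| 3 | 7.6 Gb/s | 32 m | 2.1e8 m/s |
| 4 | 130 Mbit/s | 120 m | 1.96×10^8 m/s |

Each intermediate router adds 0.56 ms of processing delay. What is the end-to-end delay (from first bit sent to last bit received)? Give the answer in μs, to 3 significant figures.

L = 1024 × 8 = 8192 bits.
Transmission delays (L/R per hop): 40.96, 45.5111, 1.07789, 63.0154 μs; sum = 150.564 μs.
Propagation delays (d/s per hop): 6.15741, 0.652174, 0.152381, 0.612245 μs; sum = 7.57421 μs.
Processing at 3 router(s): 3 × 0.56 ms = 1680 μs.
End-to-end = 1840 μs.

1840 μs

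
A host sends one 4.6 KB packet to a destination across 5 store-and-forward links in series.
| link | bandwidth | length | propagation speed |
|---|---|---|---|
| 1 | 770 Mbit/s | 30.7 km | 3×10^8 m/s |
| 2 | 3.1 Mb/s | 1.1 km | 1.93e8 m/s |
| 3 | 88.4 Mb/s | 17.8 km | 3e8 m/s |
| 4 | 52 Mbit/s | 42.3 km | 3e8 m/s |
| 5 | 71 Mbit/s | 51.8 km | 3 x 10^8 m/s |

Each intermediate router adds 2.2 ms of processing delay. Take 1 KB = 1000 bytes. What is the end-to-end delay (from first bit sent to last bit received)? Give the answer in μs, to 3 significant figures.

L = 36800 bits.
Transmission delays (L/R per hop): 47.7922, 11871, 416.29, 707.692, 518.31 μs; sum = 13561.1 μs.
Propagation delays (d/s per hop): 102.333, 5.69948, 59.3333, 141, 172.667 μs; sum = 481.033 μs.
Processing at 4 router(s): 4 × 2.2 ms = 8800 μs.
End-to-end = 22800 μs.

22800 μs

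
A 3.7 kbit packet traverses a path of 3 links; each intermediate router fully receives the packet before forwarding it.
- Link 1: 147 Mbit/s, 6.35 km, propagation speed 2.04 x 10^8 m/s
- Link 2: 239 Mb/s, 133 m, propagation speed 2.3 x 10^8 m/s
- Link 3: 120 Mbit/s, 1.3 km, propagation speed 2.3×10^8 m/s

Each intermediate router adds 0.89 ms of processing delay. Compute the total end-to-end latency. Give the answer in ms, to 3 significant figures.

1.89 ms

L = 3700 bits.
Transmission delays (L/R per hop): 0.0251701, 0.0154812, 0.0308333 ms; sum = 0.0714846 ms.
Propagation delays (d/s per hop): 0.0311275, 0.000578261, 0.00565217 ms; sum = 0.0373579 ms.
Processing at 2 router(s): 2 × 0.89 ms = 1.78 ms.
End-to-end = 1.89 ms.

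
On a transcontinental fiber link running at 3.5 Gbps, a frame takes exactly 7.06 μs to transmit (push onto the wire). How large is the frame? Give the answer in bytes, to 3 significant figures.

L = R × t_tx = 3500000000 b/s × 7.06e-06 s = 24710 bits.
In bytes: 24710 / 8 = 3090 bytes.

3090 bytes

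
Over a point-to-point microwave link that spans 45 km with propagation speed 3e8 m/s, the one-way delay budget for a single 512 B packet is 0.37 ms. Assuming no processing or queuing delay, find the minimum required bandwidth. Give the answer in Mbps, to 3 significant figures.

18.6 Mbps

L = 4096 bits.
Propagation delay = 45000 / 300000000 = 0.15 ms.
Transmission budget = 0.37 − 0.15 = 0.22 ms.
R ≥ L / t_tx = 4096 bits / 0.00022 s = 18.6 Mbps.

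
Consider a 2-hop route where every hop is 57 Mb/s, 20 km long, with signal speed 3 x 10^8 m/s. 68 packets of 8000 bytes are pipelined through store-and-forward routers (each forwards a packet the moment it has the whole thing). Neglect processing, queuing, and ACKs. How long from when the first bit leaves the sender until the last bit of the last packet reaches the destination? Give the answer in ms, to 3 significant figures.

Per-hop transmission t_tx = L/R = 64000/57000000 = 1.12281 ms.
Per-hop propagation t_prop = 20000/300000000 = 0.0666667 ms.
Pipeline fill: first packet needs 2·t_tx to clear all hops; remaining 67 packets each add one t_tx.
Total = (2+68-1)·t_tx + 2·t_prop = 69·1.12281 + 2·0.0666667 = 77.6 ms.

77.6 ms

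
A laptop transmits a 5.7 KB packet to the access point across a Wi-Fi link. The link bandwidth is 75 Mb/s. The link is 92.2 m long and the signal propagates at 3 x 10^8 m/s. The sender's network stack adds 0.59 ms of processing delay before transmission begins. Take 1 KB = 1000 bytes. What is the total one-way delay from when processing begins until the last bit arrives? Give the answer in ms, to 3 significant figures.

1.20 ms

L = 45600 bits.
Transmission delay = L/R = 45600 / 75000000 = 0.608 ms.
Propagation delay = d/s = 92.2 m / 300000000 m/s = 0.000307333 ms.
Plus processing delay 0.59 ms = 0.59 ms.
Total = 1.20 ms.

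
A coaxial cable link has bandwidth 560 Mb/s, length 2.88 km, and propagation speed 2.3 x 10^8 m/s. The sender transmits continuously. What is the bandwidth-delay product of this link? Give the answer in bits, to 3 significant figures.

7010 bits

Propagation delay = 2880 / 2.3e+08 = 1.25217e-05 s.
BDP = R × t_prop = 560000000 × 1.25217e-05 = 7012.17 bits.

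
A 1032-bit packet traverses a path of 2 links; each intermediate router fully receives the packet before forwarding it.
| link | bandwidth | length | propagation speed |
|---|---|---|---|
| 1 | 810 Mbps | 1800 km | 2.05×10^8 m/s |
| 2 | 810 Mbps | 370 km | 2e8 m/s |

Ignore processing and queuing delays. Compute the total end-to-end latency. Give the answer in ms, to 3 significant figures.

Transmission delay per hop = L/R = 1032/810000000 = 0.00127407 ms; 2 hops → 0.00254815 ms.
Propagation delays (d/s per hop): 8.78049, 1.85 ms; sum = 10.6305 ms.
End-to-end = 10.6 ms.

10.6 ms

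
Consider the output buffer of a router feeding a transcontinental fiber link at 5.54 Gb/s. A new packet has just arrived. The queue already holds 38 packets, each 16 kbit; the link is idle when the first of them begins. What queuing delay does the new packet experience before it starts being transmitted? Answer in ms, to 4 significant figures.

0.1097 ms

Each queued packet: L/R = 16000/5540000000 = 0.00288809 ms.
38 queued → 0.109747 ms.
Queuing delay = 0.1097 ms.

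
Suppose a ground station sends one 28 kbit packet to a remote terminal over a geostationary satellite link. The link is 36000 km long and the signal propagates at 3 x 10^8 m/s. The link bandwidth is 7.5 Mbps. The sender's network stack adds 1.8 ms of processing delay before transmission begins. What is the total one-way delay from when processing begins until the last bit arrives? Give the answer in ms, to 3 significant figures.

126 ms

L = 28000 bits.
Transmission delay = L/R = 28000 / 7500000 = 3.73333 ms.
Propagation delay = d/s = 36000000 m / 300000000 m/s = 120 ms.
Plus processing delay 1.8 ms = 1.8 ms.
Total = 126 ms.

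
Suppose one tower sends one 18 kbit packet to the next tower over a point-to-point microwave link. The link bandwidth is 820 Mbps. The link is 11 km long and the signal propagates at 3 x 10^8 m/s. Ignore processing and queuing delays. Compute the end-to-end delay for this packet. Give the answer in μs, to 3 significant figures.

58.6 μs

L = 18000 bits.
Transmission delay = L/R = 18000 / 820000000 = 21.9512 μs.
Propagation delay = d/s = 11000 m / 300000000 m/s = 36.6667 μs.
Total = 58.6 μs.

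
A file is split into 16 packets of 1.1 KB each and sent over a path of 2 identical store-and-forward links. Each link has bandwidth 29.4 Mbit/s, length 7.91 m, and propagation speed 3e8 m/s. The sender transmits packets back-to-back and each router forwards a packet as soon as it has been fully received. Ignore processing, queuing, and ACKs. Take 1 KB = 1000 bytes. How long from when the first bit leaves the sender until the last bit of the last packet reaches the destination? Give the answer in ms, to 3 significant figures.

Per-hop transmission t_tx = L/R = 8800/29400000 = 0.29932 ms.
Per-hop propagation t_prop = 7.91/300000000 = 2.63667e-05 ms.
Pipeline fill: first packet needs 2·t_tx to clear all hops; remaining 15 packets each add one t_tx.
Total = (2+16-1)·t_tx + 2·t_prop = 17·0.29932 + 2·2.63667e-05 = 5.09 ms.

5.09 ms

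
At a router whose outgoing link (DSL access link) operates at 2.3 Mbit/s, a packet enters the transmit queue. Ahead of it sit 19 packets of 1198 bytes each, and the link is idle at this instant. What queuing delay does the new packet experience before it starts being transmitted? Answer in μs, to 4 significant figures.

Each queued packet: L/R = 9584/2300000 = 4166.96 μs.
19 queued → 79172.2 μs.
Queuing delay = 79170 μs.

79170 μs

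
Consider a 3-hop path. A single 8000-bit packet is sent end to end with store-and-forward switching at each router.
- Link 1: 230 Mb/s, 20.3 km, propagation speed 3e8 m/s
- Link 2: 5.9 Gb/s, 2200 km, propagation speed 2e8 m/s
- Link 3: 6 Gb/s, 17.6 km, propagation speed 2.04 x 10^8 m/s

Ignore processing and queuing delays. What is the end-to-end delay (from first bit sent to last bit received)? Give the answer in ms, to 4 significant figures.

Transmission delays (L/R per hop): 0.0347826, 0.00135593, 0.00133333 ms; sum = 0.0374719 ms.
Propagation delays (d/s per hop): 0.0676667, 11, 0.0862745 ms; sum = 11.1539 ms.
End-to-end = 11.19 ms.

11.19 ms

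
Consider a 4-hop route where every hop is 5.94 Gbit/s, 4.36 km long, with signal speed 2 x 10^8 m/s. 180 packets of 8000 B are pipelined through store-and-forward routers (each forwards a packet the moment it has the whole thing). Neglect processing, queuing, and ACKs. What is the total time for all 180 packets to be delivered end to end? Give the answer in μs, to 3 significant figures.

Per-hop transmission t_tx = L/R = 64000/5940000000 = 10.7744 μs.
Per-hop propagation t_prop = 4360/200000000 = 21.8 μs.
Pipeline fill: first packet needs 4·t_tx to clear all hops; remaining 179 packets each add one t_tx.
Total = (4+180-1)·t_tx + 4·t_prop = 183·10.7744 + 4·21.8 = 2060 μs.

2060 μs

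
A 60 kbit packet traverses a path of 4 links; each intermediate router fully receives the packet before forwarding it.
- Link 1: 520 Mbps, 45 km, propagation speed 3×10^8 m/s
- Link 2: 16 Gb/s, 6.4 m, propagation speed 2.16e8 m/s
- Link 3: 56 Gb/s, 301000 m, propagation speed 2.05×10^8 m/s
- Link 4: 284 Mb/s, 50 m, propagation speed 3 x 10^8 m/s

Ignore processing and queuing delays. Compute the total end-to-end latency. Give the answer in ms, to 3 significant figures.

1.95 ms

L = 60000 bits.
Transmission delays (L/R per hop): 0.115385, 0.00375, 0.00107143, 0.211268 ms; sum = 0.331474 ms.
Propagation delays (d/s per hop): 0.15, 2.96296e-05, 1.46829, 0.000166667 ms; sum = 1.61849 ms.
End-to-end = 1.95 ms.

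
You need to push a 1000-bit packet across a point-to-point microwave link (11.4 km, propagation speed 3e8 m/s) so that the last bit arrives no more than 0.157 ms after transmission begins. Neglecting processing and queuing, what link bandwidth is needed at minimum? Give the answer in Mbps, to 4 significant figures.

8.403 Mbps

Propagation delay = 11400 / 300000000 = 0.038 ms.
Transmission budget = 0.157 − 0.038 = 0.119 ms.
R ≥ L / t_tx = 1000 bits / 0.000119 s = 8.403 Mbps.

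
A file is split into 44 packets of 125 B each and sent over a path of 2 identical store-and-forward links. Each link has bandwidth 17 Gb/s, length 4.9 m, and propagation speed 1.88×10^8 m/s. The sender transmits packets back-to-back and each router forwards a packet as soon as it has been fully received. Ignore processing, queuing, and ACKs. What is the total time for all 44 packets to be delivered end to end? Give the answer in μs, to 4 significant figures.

Per-hop transmission t_tx = L/R = 1000/17000000000 = 0.0588235 μs.
Per-hop propagation t_prop = 4.9/188000000 = 0.0260638 μs.
Pipeline fill: first packet needs 2·t_tx to clear all hops; remaining 43 packets each add one t_tx.
Total = (2+44-1)·t_tx + 2·t_prop = 45·0.0588235 + 2·0.0260638 = 2.699 μs.

2.699 μs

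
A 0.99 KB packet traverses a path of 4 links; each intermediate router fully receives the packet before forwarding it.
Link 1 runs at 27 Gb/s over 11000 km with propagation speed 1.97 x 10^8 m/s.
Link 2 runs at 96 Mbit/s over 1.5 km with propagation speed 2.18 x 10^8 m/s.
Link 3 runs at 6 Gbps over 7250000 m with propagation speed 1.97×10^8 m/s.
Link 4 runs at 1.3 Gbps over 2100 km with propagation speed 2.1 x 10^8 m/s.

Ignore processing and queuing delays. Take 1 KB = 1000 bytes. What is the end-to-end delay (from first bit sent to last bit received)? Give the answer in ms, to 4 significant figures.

102.7 ms

L = 7920 bits.
Transmission delays (L/R per hop): 0.000293333, 0.0825, 0.00132, 0.00609231 ms; sum = 0.0902056 ms.
Propagation delays (d/s per hop): 55.8376, 0.00688073, 36.802, 10 ms; sum = 102.646 ms.
End-to-end = 102.7 ms.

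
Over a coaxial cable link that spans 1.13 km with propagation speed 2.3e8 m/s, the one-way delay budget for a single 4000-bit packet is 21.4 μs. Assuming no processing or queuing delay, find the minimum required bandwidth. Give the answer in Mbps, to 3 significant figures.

243 Mbps

Propagation delay = 1130 / 2.3e+08 = 4.91304 μs.
Transmission budget = 21.4 − 4.91304 = 16.487 μs.
R ≥ L / t_tx = 4000 bits / 1.6487e-05 s = 243 Mbps.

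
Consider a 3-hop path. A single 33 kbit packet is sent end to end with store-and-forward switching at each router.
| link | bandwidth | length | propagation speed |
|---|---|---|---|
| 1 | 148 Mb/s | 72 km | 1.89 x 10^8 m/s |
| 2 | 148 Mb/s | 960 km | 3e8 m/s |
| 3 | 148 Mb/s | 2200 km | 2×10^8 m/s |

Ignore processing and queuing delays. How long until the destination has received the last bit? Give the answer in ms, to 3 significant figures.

L = 33000 bits.
Transmission delay per hop = L/R = 33000/148000000 = 0.222973 ms; 3 hops → 0.668919 ms.
Propagation delays (d/s per hop): 0.380952, 3.2, 11 ms; sum = 14.581 ms.
End-to-end = 15.2 ms.

15.2 ms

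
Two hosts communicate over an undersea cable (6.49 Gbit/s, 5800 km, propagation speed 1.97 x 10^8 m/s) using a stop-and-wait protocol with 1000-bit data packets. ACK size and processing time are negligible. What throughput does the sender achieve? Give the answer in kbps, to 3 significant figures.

t_tx = L/R = 1000/6490000000 = 1.54083e-07 s.
t_prop = 5800000/197000000 = 0.0294416 s; RTT = 0.0588832 s.
Cycle = t_tx + RTT = 0.0588834 s.
Throughput = L / cycle = 1000 / 0.0588834 = 17.0 kbps.

17.0 kbps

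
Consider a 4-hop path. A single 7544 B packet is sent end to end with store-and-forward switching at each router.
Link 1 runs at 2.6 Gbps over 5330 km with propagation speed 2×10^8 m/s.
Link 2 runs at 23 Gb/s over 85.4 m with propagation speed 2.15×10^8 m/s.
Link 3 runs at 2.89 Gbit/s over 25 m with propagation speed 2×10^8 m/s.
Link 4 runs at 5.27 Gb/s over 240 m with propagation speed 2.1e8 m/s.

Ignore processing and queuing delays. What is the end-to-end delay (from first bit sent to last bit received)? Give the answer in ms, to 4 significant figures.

26.71 ms

L = 7544 × 8 = 60352 bits.
Transmission delays (L/R per hop): 0.0232123, 0.002624, 0.020883, 0.011452 ms; sum = 0.0581713 ms.
Propagation delays (d/s per hop): 26.65, 0.000397209, 0.000125, 0.00114286 ms; sum = 26.6517 ms.
End-to-end = 26.71 ms.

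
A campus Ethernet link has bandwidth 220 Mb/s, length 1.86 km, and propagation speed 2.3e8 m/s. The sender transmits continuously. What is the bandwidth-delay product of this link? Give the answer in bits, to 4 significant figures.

Propagation delay = 1860 / 2.3e+08 = 8.08696e-06 s.
BDP = R × t_prop = 220000000 × 8.08696e-06 = 1779.13 bits.

1779 bits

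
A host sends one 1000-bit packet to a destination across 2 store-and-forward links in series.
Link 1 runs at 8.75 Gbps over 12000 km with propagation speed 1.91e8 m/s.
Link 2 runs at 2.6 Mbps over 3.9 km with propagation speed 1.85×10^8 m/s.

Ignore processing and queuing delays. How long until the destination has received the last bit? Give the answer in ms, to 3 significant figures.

63.2 ms

Transmission delays (L/R per hop): 0.000114286, 0.384615 ms; sum = 0.38473 ms.
Propagation delays (d/s per hop): 62.8272, 0.0210811 ms; sum = 62.8483 ms.
End-to-end = 63.2 ms.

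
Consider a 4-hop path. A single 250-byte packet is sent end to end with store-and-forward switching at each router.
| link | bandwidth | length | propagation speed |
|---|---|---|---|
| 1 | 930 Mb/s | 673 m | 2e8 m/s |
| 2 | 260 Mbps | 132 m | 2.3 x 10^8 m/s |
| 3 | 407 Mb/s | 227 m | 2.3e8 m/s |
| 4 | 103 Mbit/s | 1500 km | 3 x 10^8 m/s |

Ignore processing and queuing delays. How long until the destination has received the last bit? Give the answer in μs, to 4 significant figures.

5039 μs

L = 250 × 8 = 2000 bits.
Transmission delays (L/R per hop): 2.15054, 7.69231, 4.914, 19.4175 μs; sum = 34.1743 μs.
Propagation delays (d/s per hop): 3.365, 0.573913, 0.986957, 5000 μs; sum = 5004.93 μs.
End-to-end = 5039 μs.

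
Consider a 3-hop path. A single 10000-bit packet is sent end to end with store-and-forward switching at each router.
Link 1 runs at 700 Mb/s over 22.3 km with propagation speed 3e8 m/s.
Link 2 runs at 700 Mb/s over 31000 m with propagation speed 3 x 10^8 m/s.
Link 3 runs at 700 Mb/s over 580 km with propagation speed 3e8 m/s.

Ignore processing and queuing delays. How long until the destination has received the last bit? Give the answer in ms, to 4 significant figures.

Transmission delay per hop = L/R = 10000/700000000 = 0.0142857 ms; 3 hops → 0.0428571 ms.
Propagation delays (d/s per hop): 0.0743333, 0.103333, 1.93333 ms; sum = 2.111 ms.
End-to-end = 2.154 ms.

2.154 ms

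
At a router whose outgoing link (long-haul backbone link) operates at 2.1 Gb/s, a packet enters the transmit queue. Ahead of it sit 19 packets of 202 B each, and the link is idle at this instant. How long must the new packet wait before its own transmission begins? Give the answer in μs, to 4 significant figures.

Each queued packet: L/R = 1616/2100000000 = 0.769524 μs.
19 queued → 14.621 μs.
Queuing delay = 14.62 μs.

14.62 μs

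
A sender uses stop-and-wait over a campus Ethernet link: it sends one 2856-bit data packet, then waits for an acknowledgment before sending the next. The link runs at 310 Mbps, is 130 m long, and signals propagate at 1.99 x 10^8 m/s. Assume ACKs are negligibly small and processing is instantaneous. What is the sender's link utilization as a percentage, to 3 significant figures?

87.6 %

t_tx = L/R = 2856/310000000 = 9.2129e-06 s.
t_prop = 130/199000000 = 6.53266e-07 s; RTT = 1.30653e-06 s.
Cycle = t_tx + RTT = 1.05194e-05 s.
Utilization = t_tx / cycle = 9.2129e-06/1.05194e-05 = 87.6 %.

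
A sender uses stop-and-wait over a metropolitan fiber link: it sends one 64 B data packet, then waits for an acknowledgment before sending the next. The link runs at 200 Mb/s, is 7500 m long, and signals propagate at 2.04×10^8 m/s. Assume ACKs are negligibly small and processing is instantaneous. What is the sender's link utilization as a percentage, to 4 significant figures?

t_tx = L/R = 512/200000000 = 2.56e-06 s.
t_prop = 7500/204000000 = 3.67647e-05 s; RTT = 7.35294e-05 s.
Cycle = t_tx + RTT = 7.60894e-05 s.
Utilization = t_tx / cycle = 2.56e-06/7.60894e-05 = 3.364 %.

3.364 %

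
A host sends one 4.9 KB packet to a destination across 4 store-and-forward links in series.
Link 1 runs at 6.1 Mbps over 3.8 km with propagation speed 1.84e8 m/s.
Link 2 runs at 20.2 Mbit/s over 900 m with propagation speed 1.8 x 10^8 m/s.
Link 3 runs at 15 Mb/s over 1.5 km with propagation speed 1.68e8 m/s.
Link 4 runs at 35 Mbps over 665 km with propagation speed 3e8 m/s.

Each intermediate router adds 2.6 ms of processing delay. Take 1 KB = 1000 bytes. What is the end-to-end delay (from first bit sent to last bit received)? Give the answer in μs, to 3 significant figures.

22200 μs

L = 39200 bits.
Transmission delays (L/R per hop): 6426.23, 1940.59, 2613.33, 1120 μs; sum = 12100.2 μs.
Propagation delays (d/s per hop): 20.6522, 5, 8.92857, 2216.67 μs; sum = 2251.25 μs.
Processing at 3 router(s): 3 × 2.6 ms = 7800 μs.
End-to-end = 22200 μs.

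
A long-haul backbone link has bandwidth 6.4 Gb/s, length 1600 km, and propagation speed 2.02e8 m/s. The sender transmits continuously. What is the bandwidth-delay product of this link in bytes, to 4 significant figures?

Propagation delay = 1600000 / 202000000 = 0.00792079 s.
BDP = R × t_prop = 6400000000 × 0.00792079 = 50693100 bits.
In bytes: 50693100/8 = 6337000 bytes.

6337000 bytes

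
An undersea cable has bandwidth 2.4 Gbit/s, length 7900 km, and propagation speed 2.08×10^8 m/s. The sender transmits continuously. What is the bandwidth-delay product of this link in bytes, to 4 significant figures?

Propagation delay = 7900000 / 208000000 = 0.0379808 s.
BDP = R × t_prop = 2400000000 × 0.0379808 = 91153800 bits.
In bytes: 91153800/8 = 11390000 bytes.

11390000 bytes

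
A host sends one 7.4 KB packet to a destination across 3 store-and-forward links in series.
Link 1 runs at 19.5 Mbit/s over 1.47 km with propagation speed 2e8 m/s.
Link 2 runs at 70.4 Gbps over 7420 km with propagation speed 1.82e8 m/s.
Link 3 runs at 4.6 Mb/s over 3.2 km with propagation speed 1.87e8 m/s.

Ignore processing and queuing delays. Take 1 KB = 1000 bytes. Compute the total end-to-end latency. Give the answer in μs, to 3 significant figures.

56700 μs

L = 59200 bits.
Transmission delays (L/R per hop): 3035.9, 0.840909, 12869.6 μs; sum = 15906.3 μs.
Propagation delays (d/s per hop): 7.35, 40769.2, 17.1123 μs; sum = 40793.7 μs.
End-to-end = 56700 μs.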